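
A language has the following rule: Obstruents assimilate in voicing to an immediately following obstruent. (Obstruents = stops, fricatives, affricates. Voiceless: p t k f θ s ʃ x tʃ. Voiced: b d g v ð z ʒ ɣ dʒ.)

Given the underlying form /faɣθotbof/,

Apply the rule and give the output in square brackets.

[faxθodbof]

/ɣ/ before /θ/ (voiceless) → [x]
/t/ before /b/ (voiced) → [d]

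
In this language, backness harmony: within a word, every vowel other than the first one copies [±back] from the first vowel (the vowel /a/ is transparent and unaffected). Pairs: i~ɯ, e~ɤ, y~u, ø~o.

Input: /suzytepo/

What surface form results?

/y/ harmonizes with /u/ ([+back]) → [u]
/e/ harmonizes with /u/ ([+back]) → [ɤ]

[suzutɤpo]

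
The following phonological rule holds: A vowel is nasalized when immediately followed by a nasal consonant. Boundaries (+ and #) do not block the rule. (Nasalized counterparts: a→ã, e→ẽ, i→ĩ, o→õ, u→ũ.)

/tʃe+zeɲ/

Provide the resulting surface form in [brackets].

/e/ before nasal /ɲ/ → [ẽ]

[tʃe+zẽɲ]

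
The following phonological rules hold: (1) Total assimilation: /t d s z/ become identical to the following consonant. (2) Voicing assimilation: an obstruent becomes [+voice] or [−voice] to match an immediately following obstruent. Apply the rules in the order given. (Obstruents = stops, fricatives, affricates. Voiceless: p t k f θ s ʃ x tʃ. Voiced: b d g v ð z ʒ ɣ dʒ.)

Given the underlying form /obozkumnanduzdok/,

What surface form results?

Rule 1: /z/ before /k/ → [k] (total assimilation)
Rule 1: /z/ before /d/ → [d] (total assimilation)
After rule 1: obokkumnanduddok
Rule 2: no segment meets the rule's conditions; no change.

[obokkumnanduddok]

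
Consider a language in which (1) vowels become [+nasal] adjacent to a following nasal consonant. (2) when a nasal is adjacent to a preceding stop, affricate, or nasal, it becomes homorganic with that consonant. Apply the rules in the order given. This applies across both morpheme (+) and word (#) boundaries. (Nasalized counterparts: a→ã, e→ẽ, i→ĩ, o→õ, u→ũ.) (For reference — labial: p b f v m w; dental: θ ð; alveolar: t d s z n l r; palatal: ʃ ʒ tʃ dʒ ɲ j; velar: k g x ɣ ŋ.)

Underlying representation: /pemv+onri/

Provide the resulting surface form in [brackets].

Rule 1: /e/ before nasal /m/ → [ẽ]
Rule 1: /o/ before nasal /n/ → [õ]
After rule 1: pẽmv+õnri
Rule 2: no segment meets the rule's conditions; no change.

[pẽmv+õnri]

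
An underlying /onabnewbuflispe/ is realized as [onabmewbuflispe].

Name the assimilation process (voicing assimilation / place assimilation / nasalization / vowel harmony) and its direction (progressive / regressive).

/n/→[m].
Each target copies a feature from the preceding segment, so the direction is progressive.

place assimilation, progressive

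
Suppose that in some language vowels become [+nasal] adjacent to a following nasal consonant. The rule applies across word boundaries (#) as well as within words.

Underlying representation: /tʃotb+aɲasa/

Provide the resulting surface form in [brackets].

[tʃotb+ãɲasa]

/a/ before nasal /ɲ/ → [ã]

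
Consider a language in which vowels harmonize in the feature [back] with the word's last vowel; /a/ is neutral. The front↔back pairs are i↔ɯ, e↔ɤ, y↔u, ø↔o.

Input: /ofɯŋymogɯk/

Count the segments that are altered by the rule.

1

/y/ harmonizes with /ɯ/ ([+back]) → [u]
1 segment changes.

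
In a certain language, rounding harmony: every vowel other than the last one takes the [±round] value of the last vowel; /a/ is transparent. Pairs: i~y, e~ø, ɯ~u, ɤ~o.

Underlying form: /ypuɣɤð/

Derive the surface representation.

[ipɯɣɤð]

/y/ harmonizes with /ɤ/ ([-round]) → [i]
/u/ harmonizes with /ɤ/ ([-round]) → [ɯ]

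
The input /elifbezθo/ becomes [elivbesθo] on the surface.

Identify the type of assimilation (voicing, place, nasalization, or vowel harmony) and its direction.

voicing assimilation, regressive

/f/→[v] /z/→[s].
Each target copies a feature from the following segment, so the direction is regressive.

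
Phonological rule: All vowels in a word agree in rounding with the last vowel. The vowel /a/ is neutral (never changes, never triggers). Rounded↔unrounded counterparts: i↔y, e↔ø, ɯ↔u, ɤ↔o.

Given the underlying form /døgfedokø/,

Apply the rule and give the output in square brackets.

[døgfødokø]

/e/ harmonizes with /ø/ ([+round]) → [ø]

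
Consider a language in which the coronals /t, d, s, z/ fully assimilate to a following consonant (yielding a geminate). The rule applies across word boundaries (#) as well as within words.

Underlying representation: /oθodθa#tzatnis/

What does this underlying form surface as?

/d/ before /θ/ → [θ] (total assimilation)
/t/ before /z/ → [z] (total assimilation)
/t/ before /n/ → [n] (total assimilation)

[oθoθθa#zzannis]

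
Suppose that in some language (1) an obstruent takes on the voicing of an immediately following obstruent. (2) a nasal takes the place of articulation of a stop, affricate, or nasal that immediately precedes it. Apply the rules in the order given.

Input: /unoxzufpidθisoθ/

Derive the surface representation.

[unoɣzufpitθisoθ]

Rule 1: /x/ before /z/ (voiced) → [ɣ]
Rule 1: /d/ before /θ/ (voiceless) → [t]
After rule 1: unoɣzufpitθisoθ
Rule 2: no segment meets the rule's conditions; no change.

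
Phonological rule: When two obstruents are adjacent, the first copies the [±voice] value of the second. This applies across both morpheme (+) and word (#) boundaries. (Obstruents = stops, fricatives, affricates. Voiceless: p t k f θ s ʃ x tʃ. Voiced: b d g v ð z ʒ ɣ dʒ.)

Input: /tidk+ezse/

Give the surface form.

/d/ before /k/ (voiceless) → [t]
/z/ before /s/ (voiceless) → [s]

[titk+esse]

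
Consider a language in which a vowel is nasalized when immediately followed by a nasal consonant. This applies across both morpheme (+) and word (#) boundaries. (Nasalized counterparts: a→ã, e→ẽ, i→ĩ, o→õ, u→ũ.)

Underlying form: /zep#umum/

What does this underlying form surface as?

[zep#ũmũm]

/u/ before nasal /m/ → [ũ]
/u/ before nasal /m/ → [ũ]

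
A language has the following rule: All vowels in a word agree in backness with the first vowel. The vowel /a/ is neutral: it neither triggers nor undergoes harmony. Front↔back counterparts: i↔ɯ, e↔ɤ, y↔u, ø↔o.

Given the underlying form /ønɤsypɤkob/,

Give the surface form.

[ønesypekøb]

/ɤ/ harmonizes with /ø/ ([-back]) → [e]
/ɤ/ harmonizes with /ø/ ([-back]) → [e]
/o/ harmonizes with /ø/ ([-back]) → [ø]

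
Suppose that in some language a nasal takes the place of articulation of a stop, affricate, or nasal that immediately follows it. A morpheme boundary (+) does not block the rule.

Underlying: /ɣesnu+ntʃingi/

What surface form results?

[ɣesnu+ɲtʃiŋgi]

/n/ before /tʃ/ (palatal) → [ɲ]
/n/ before /g/ (velar) → [ŋ]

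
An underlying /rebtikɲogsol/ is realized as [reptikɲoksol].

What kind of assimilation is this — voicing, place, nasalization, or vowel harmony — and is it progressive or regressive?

voicing assimilation, regressive

/b/→[p] /g/→[k].
Each target copies a feature from the following segment, so the direction is regressive.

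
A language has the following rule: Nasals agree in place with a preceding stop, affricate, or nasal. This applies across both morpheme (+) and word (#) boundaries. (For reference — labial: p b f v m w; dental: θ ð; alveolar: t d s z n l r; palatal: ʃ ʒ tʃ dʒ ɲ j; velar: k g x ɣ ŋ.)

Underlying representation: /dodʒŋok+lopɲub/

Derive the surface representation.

/ŋ/ after /dʒ/ (palatal) → [ɲ]
/ɲ/ after /p/ (labial) → [m]

[dodʒɲok+lopmub]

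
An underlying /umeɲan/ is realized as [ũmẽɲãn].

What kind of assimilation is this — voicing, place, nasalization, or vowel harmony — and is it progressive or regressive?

/u/→[ũ] /e/→[ẽ] /a/→[ã].
Each target copies a feature from the following segment, so the direction is regressive.

nasalization, regressive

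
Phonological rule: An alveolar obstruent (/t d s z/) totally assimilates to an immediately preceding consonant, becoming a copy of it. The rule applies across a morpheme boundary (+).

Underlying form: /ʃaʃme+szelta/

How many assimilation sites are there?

/z/ after /s/ → [s] (total assimilation)
/t/ after /l/ → [l] (total assimilation)
2 segments change.

2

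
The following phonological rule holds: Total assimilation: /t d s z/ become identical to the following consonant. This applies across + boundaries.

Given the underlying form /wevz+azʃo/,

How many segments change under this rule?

1

/z/ before /ʃ/ → [ʃ] (total assimilation)
1 segment changes.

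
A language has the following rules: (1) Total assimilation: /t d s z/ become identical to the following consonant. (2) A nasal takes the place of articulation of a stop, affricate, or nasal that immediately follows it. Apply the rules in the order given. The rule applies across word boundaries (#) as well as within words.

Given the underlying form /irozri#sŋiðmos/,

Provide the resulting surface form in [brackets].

Rule 1: /z/ before /r/ → [r] (total assimilation)
Rule 1: /s/ before /ŋ/ → [ŋ] (total assimilation)
After rule 1: irorri#ŋŋiðmos
Rule 2: no segment meets the rule's conditions; no change.

[irorri#ŋŋiðmos]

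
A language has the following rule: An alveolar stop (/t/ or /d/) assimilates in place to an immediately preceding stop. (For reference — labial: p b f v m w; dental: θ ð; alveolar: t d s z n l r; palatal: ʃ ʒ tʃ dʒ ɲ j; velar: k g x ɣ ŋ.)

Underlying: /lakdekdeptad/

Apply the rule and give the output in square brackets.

/d/ after /k/ (velar) → [g]
/d/ after /k/ (velar) → [g]
/t/ after /p/ (labial) → [p]

[lakgekgeppad]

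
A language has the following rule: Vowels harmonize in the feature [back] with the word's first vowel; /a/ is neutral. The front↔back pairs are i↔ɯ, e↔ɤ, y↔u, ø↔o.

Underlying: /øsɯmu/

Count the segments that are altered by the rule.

/ɯ/ harmonizes with /ø/ ([-back]) → [i]
/u/ harmonizes with /ø/ ([-back]) → [y]
2 segments change.

2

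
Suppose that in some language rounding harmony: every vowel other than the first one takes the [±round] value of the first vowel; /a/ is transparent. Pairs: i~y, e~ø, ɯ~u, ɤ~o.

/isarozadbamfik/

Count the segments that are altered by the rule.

/o/ harmonizes with /i/ ([-round]) → [ɤ]
1 segment changes.

1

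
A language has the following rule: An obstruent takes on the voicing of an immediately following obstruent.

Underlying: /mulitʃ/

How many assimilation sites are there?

No segment meets the rule's conditions.

0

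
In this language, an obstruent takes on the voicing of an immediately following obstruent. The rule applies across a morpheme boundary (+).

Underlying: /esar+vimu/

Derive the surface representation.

no segment meets the rule's conditions; no change.

[esar+vimu]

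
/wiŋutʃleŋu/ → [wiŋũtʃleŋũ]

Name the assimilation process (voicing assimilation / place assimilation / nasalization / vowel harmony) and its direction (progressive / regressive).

nasalization, progressive

/u/→[ũ] /u/→[ũ].
Each target copies a feature from the preceding segment, so the direction is progressive.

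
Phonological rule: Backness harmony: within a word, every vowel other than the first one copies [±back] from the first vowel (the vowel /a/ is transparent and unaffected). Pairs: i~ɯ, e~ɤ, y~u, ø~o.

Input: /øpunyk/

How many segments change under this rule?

1

/u/ harmonizes with /ø/ ([-back]) → [y]
1 segment changes.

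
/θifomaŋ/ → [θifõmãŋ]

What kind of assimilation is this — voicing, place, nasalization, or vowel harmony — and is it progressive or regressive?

/o/→[õ] /a/→[ã].
Each target copies a feature from the following segment, so the direction is regressive.

nasalization, regressive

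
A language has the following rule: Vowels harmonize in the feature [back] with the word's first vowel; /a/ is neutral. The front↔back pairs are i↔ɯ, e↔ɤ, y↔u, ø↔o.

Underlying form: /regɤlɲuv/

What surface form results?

[regelɲyv]

/ɤ/ harmonizes with /e/ ([-back]) → [e]
/u/ harmonizes with /e/ ([-back]) → [y]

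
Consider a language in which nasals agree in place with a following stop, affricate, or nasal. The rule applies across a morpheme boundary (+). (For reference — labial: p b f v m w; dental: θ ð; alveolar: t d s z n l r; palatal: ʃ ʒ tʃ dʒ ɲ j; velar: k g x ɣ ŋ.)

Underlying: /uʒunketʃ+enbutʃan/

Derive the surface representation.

[uʒuŋketʃ+embutʃan]

/n/ before /k/ (velar) → [ŋ]
/n/ before /b/ (labial) → [m]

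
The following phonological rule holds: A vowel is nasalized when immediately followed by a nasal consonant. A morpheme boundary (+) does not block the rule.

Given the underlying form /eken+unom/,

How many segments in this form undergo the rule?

3

/e/ before nasal /n/ → [ẽ]
/u/ before nasal /n/ → [ũ]
/o/ before nasal /m/ → [õ]
3 segments change.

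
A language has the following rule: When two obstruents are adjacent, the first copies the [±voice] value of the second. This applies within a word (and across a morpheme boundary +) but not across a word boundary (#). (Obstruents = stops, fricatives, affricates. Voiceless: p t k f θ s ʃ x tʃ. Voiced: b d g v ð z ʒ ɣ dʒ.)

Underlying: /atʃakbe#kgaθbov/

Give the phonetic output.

/k/ before /b/ (voiced) → [g]
/k/ before /g/ (voiced) → [g]
/θ/ before /b/ (voiced) → [ð]

[atʃagbe#ggaðbov]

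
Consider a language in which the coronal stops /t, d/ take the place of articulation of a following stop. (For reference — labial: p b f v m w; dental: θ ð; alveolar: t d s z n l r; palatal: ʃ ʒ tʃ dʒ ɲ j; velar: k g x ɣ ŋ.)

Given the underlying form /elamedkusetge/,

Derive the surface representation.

/d/ before /k/ (velar) → [g]
/t/ before /g/ (velar) → [k]

[elamegkusekge]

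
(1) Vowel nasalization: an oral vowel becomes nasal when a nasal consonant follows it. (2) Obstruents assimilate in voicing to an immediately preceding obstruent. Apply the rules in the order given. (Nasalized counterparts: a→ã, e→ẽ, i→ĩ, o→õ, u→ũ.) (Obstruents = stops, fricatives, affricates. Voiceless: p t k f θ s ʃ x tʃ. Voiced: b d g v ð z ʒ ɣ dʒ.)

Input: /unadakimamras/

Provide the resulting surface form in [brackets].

[ũnadakĩmãmras]

Rule 1: /u/ before nasal /n/ → [ũ]
Rule 1: /i/ before nasal /m/ → [ĩ]
Rule 1: /a/ before nasal /m/ → [ã]
After rule 1: ũnadakĩmãmras
Rule 2: no segment meets the rule's conditions; no change.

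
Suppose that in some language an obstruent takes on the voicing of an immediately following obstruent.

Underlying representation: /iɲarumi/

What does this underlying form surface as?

no segment meets the rule's conditions; no change.

[iɲarumi]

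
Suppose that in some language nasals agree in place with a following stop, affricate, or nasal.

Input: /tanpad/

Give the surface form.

/n/ before /p/ (labial) → [m]

[tampad]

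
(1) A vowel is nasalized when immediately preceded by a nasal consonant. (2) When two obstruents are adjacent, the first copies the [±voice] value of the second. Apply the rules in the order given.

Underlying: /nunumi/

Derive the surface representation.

[nũnũmĩ]

Rule 1: /u/ after nasal /n/ → [ũ]
Rule 1: /u/ after nasal /n/ → [ũ]
Rule 1: /i/ after nasal /m/ → [ĩ]
After rule 1: nũnũmĩ
Rule 2: no segment meets the rule's conditions; no change.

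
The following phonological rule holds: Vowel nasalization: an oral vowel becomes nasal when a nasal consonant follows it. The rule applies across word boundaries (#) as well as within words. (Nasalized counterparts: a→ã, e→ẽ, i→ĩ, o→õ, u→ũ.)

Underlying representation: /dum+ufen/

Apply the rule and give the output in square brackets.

[dũm+ufẽn]

/u/ before nasal /m/ → [ũ]
/e/ before nasal /n/ → [ẽ]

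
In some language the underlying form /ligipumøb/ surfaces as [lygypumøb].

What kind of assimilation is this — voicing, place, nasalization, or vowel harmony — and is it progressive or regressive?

/i/→[y] /i/→[y].
Vowels agree with the last vowel, so the harmony is regressive.

vowel harmony, regressive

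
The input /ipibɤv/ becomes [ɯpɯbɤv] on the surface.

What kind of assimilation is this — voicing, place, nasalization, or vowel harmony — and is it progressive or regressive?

vowel harmony, regressive

/i/→[ɯ] /i/→[ɯ].
Vowels agree with the last vowel, so the harmony is regressive.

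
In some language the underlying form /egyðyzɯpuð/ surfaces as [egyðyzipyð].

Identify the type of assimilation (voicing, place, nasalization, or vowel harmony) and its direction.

/ɯ/→[i] /u/→[y].
Vowels agree with the first vowel, so the harmony is progressive.

vowel harmony, progressive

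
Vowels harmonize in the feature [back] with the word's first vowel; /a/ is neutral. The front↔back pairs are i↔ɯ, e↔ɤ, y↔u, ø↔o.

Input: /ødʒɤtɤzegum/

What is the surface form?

[ødʒetezegym]

/ɤ/ harmonizes with /ø/ ([-back]) → [e]
/ɤ/ harmonizes with /ø/ ([-back]) → [e]
/u/ harmonizes with /ø/ ([-back]) → [y]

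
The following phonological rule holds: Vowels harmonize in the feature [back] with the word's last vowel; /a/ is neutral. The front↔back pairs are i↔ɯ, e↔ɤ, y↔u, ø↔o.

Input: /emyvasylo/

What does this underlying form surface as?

/e/ harmonizes with /o/ ([+back]) → [ɤ]
/y/ harmonizes with /o/ ([+back]) → [u]
/y/ harmonizes with /o/ ([+back]) → [u]

[ɤmuvasulo]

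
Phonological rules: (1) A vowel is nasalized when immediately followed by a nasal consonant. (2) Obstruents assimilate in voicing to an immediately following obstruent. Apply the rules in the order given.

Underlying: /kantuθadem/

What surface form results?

[kãntuθadẽm]

Rule 1: /a/ before nasal /n/ → [ã]
Rule 1: /e/ before nasal /m/ → [ẽ]
After rule 1: kãntuθadẽm
Rule 2: no segment meets the rule's conditions; no change.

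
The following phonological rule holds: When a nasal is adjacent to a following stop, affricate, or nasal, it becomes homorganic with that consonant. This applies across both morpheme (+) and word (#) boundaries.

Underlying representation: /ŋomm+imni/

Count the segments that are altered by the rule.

/m/ before /n/ (alveolar) → [n]
1 segment changes.

1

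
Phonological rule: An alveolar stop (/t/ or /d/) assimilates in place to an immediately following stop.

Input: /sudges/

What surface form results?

[sugges]

/d/ before /g/ (velar) → [g]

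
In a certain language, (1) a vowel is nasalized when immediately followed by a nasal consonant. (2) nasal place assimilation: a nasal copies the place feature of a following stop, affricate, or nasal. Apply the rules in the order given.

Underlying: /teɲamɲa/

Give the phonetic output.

Rule 1: /e/ before nasal /ɲ/ → [ẽ]
Rule 1: /a/ before nasal /m/ → [ã]
After rule 1: tẽɲãmɲa
Rule 2: /m/ before /ɲ/ (palatal) → [ɲ]

[tẽɲãɲɲa]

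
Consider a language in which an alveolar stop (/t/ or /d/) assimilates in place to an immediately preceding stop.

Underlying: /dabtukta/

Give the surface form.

[dabpukka]

/t/ after /b/ (labial) → [p]
/t/ after /k/ (velar) → [k]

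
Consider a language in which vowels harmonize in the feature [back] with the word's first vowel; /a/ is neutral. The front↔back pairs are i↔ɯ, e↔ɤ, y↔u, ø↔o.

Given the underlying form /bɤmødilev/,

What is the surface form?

/ø/ harmonizes with /ɤ/ ([+back]) → [o]
/i/ harmonizes with /ɤ/ ([+back]) → [ɯ]
/e/ harmonizes with /ɤ/ ([+back]) → [ɤ]

[bɤmodɯlɤv]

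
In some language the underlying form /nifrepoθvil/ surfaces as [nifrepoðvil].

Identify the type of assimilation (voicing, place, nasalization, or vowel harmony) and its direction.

/θ/→[ð].
Each target copies a feature from the following segment, so the direction is regressive.

voicing assimilation, regressive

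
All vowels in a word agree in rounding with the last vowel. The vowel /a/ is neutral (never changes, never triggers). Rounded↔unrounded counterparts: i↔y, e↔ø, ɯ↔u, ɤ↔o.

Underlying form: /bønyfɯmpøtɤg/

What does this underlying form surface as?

/ø/ harmonizes with /ɤ/ ([-round]) → [e]
/y/ harmonizes with /ɤ/ ([-round]) → [i]
/ø/ harmonizes with /ɤ/ ([-round]) → [e]

[benifɯmpetɤg]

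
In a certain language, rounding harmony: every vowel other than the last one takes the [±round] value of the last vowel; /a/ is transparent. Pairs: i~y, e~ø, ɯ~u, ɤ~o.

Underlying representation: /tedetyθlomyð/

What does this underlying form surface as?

/e/ harmonizes with /y/ ([+round]) → [ø]
/e/ harmonizes with /y/ ([+round]) → [ø]

[tødøtyθlomyð]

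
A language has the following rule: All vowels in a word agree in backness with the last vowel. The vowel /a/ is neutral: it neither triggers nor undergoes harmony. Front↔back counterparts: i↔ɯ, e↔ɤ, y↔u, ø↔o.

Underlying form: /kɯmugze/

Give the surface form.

/ɯ/ harmonizes with /e/ ([-back]) → [i]
/u/ harmonizes with /e/ ([-back]) → [y]

[kimygze]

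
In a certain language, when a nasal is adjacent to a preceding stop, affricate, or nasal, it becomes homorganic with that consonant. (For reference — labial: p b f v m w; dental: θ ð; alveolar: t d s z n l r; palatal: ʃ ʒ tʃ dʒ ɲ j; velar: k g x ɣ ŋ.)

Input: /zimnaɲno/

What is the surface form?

/n/ after /m/ (labial) → [m]
/n/ after /ɲ/ (palatal) → [ɲ]

[zimmaɲɲo]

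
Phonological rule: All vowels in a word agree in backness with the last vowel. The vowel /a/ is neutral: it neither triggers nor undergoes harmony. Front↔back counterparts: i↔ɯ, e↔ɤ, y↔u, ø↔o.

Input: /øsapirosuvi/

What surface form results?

[øsapirøsyvi]

/o/ harmonizes with /i/ ([-back]) → [ø]
/u/ harmonizes with /i/ ([-back]) → [y]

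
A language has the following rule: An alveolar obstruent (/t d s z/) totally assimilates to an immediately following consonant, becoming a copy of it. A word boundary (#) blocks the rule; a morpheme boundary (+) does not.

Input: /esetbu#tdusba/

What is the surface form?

[esebbu#ddubba]

/t/ before /b/ → [b] (total assimilation)
/t/ before /d/ → [d] (total assimilation)
/s/ before /b/ → [b] (total assimilation)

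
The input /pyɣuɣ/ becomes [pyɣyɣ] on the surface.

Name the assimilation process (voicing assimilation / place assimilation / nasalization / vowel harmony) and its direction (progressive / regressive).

vowel harmony, progressive

/u/→[y].
Vowels agree with the first vowel, so the harmony is progressive.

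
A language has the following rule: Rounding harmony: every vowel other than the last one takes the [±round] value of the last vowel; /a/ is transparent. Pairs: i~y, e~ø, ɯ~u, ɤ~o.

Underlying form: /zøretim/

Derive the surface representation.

[zeretim]

/ø/ harmonizes with /i/ ([-round]) → [e]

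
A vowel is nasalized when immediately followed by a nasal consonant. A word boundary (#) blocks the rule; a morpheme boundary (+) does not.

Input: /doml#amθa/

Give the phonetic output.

[dõml#ãmθa]

/o/ before nasal /m/ → [õ]
/a/ before nasal /m/ → [ã]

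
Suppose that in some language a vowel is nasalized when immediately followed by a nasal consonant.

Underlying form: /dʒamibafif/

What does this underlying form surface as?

[dʒãmibafif]

/a/ before nasal /m/ → [ã]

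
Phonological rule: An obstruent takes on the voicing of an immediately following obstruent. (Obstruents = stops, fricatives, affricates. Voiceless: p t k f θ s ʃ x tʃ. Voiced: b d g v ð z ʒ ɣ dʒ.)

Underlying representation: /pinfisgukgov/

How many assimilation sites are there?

2

/s/ before /g/ (voiced) → [z]
/k/ before /g/ (voiced) → [g]
2 segments change.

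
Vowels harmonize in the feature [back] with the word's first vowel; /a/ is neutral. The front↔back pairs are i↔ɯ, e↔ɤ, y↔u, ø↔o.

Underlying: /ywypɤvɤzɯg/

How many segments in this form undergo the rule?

3

/ɤ/ harmonizes with /y/ ([-back]) → [e]
/ɤ/ harmonizes with /y/ ([-back]) → [e]
/ɯ/ harmonizes with /y/ ([-back]) → [i]
3 segments change.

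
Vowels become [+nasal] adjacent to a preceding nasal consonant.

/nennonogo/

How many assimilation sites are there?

/e/ after nasal /n/ → [ẽ]
/o/ after nasal /n/ → [õ]
/o/ after nasal /n/ → [õ]
3 segments change.

3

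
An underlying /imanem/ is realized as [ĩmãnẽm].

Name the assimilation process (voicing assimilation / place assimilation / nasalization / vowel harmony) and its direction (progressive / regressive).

nasalization, regressive

/i/→[ĩ] /a/→[ã] /e/→[ẽ].
Each target copies a feature from the following segment, so the direction is regressive.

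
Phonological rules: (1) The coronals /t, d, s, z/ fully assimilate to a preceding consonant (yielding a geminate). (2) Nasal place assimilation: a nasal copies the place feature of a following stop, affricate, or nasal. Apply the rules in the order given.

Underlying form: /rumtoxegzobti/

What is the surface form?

Rule 1: /t/ after /m/ → [m] (total assimilation)
Rule 1: /z/ after /g/ → [g] (total assimilation)
Rule 1: /t/ after /b/ → [b] (total assimilation)
After rule 1: rummoxeggobbi
Rule 2: no segment meets the rule's conditions; no change.

[rummoxeggobbi]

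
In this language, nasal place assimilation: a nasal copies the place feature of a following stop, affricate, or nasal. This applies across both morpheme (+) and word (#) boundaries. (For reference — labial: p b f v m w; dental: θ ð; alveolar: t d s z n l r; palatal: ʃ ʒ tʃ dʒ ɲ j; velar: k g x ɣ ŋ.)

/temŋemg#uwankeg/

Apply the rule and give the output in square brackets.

[teŋŋeŋg#uwaŋkeg]

/m/ before /ŋ/ (velar) → [ŋ]
/m/ before /g/ (velar) → [ŋ]
/n/ before /k/ (velar) → [ŋ]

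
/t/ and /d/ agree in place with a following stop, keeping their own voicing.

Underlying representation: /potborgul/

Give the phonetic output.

[popborgul]

/t/ before /b/ (labial) → [p]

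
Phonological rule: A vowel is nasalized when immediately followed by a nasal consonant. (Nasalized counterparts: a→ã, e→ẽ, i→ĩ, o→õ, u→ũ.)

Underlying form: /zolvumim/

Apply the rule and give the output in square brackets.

/u/ before nasal /m/ → [ũ]
/i/ before nasal /m/ → [ĩ]

[zolvũmĩm]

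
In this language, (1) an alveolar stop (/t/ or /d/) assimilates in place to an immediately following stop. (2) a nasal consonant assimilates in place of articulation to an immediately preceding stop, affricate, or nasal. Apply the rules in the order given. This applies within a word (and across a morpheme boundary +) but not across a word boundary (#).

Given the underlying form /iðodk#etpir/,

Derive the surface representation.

[iðogk#eppir]

Rule 1: /d/ before /k/ (velar) → [g]
Rule 1: /t/ before /p/ (labial) → [p]
After rule 1: iðogk#eppir
Rule 2: no segment meets the rule's conditions; no change.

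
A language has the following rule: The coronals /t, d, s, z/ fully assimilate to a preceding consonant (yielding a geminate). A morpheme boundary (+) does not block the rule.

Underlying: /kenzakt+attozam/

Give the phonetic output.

[kennakk+attozam]

/z/ after /n/ → [n] (total assimilation)
/t/ after /k/ → [k] (total assimilation)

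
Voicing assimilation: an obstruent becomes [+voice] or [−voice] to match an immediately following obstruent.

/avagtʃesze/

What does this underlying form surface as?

/g/ before /tʃ/ (voiceless) → [k]
/s/ before /z/ (voiced) → [z]

[avaktʃezze]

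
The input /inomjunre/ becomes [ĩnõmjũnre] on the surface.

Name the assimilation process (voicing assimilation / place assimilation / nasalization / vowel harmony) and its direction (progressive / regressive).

/i/→[ĩ] /o/→[õ] /u/→[ũ].
Each target copies a feature from the following segment, so the direction is regressive.

nasalization, regressive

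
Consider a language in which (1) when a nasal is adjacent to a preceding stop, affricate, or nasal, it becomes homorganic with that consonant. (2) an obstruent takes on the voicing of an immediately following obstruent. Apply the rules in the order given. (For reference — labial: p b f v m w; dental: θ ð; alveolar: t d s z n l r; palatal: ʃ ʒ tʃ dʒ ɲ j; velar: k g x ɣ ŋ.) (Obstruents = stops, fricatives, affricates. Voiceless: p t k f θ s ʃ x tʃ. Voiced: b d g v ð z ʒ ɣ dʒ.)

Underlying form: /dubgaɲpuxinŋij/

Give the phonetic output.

Rule 1: /ŋ/ after /n/ (alveolar) → [n]
After rule 1: dubgaɲpuxinnij
Rule 2: no segment meets the rule's conditions; no change.

[dubgaɲpuxinnij]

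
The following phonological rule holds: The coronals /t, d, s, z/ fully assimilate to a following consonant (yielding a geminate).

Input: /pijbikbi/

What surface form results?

no segment meets the rule's conditions; no change.

[pijbikbi]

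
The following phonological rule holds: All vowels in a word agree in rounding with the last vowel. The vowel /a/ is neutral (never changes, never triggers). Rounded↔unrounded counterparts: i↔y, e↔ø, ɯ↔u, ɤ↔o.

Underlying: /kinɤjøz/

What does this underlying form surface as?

[kynojøz]

/i/ harmonizes with /ø/ ([+round]) → [y]
/ɤ/ harmonizes with /ø/ ([+round]) → [o]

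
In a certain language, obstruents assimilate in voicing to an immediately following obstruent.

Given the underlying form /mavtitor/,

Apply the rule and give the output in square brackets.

/v/ before /t/ (voiceless) → [f]

[maftitor]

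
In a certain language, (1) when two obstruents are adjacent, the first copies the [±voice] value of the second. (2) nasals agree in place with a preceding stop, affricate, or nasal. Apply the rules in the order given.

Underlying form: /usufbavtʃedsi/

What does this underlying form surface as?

[usuvbaftʃetsi]

Rule 1: /f/ before /b/ (voiced) → [v]
Rule 1: /v/ before /tʃ/ (voiceless) → [f]
Rule 1: /d/ before /s/ (voiceless) → [t]
After rule 1: usuvbaftʃetsi
Rule 2: no segment meets the rule's conditions; no change.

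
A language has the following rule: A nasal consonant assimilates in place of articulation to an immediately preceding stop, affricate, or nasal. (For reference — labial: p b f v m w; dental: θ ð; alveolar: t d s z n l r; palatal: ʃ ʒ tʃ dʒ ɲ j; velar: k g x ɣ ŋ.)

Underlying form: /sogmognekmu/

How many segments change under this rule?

3

/m/ after /g/ (velar) → [ŋ]
/n/ after /g/ (velar) → [ŋ]
/m/ after /k/ (velar) → [ŋ]
3 segments change.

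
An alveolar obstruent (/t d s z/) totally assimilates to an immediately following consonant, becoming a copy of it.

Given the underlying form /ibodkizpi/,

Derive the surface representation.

/d/ before /k/ → [k] (total assimilation)
/z/ before /p/ → [p] (total assimilation)

[ibokkippi]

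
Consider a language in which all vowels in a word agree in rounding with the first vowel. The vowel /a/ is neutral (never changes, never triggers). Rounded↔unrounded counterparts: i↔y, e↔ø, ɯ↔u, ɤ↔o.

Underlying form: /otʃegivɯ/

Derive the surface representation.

[otʃøgyvu]

/e/ harmonizes with /o/ ([+round]) → [ø]
/i/ harmonizes with /o/ ([+round]) → [y]
/ɯ/ harmonizes with /o/ ([+round]) → [u]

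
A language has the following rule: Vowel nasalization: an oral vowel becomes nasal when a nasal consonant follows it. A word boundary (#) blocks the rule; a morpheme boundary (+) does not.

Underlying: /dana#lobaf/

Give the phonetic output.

/a/ before nasal /n/ → [ã]

[dãna#lobaf]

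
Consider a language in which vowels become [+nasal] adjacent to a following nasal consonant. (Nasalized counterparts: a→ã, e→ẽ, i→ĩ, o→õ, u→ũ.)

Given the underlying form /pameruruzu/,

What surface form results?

/a/ before nasal /m/ → [ã]

[pãmeruruzu]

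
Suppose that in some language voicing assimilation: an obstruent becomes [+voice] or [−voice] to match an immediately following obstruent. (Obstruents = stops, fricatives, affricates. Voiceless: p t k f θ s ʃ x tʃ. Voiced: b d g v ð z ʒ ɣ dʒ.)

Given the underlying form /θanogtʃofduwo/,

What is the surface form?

/g/ before /tʃ/ (voiceless) → [k]
/f/ before /d/ (voiced) → [v]

[θanoktʃovduwo]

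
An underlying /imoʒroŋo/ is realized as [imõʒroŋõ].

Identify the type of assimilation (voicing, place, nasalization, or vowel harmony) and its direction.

nasalization, progressive

/o/→[õ] /o/→[õ].
Each target copies a feature from the preceding segment, so the direction is progressive.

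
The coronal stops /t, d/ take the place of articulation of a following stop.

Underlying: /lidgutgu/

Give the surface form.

[liggukgu]

/d/ before /g/ (velar) → [g]
/t/ before /g/ (velar) → [k]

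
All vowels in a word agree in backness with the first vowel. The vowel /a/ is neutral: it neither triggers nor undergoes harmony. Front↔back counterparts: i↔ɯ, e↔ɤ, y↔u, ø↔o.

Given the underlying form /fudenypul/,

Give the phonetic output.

[fudɤnupul]

/e/ harmonizes with /u/ ([+back]) → [ɤ]
/y/ harmonizes with /u/ ([+back]) → [u]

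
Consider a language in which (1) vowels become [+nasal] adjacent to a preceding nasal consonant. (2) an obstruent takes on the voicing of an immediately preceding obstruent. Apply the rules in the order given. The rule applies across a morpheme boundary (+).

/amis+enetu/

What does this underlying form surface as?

Rule 1: /i/ after nasal /m/ → [ĩ]
Rule 1: /e/ after nasal /n/ → [ẽ]
After rule 1: amĩs+enẽtu
Rule 2: no segment meets the rule's conditions; no change.

[amĩs+enẽtu]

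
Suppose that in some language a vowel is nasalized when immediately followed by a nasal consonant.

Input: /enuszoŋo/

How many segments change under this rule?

/e/ before nasal /n/ → [ẽ]
/o/ before nasal /ŋ/ → [õ]
2 segments change.

2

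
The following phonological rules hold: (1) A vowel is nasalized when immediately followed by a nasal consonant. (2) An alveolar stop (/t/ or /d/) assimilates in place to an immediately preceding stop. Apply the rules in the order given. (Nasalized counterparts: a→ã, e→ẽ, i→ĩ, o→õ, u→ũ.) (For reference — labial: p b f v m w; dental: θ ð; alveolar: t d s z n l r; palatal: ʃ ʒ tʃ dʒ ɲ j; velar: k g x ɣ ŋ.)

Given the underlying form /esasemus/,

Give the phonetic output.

Rule 1: /e/ before nasal /m/ → [ẽ]
After rule 1: esasẽmus
Rule 2: no segment meets the rule's conditions; no change.

[esasẽmus]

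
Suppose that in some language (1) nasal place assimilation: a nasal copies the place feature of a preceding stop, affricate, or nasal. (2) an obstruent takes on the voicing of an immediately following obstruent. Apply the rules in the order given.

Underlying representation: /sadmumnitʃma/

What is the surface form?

Rule 1: /m/ after /d/ (alveolar) → [n]
Rule 1: /n/ after /m/ (labial) → [m]
Rule 1: /m/ after /tʃ/ (palatal) → [ɲ]
After rule 1: sadnummitʃɲa
Rule 2: no segment meets the rule's conditions; no change.

[sadnummitʃɲa]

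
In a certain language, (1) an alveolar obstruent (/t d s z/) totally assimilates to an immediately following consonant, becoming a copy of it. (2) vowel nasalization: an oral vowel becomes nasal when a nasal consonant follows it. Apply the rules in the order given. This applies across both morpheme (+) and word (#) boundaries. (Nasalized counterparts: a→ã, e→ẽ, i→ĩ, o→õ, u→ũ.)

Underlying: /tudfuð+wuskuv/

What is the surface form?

[tuffuð+wukkuv]

Rule 1: /d/ before /f/ → [f] (total assimilation)
Rule 1: /s/ before /k/ → [k] (total assimilation)
After rule 1: tuffuð+wukkuv
Rule 2: no segment meets the rule's conditions; no change.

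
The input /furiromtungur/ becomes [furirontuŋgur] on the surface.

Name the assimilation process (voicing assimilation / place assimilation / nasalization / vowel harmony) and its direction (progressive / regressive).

/m/→[n] /n/→[ŋ].
Each target copies a feature from the following segment, so the direction is regressive.

place assimilation, regressive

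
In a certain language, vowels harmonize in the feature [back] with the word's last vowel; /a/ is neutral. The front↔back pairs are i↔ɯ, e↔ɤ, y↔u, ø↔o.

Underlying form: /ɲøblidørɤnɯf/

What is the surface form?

[ɲoblɯdorɤnɯf]

/ø/ harmonizes with /ɯ/ ([+back]) → [o]
/i/ harmonizes with /ɯ/ ([+back]) → [ɯ]
/ø/ harmonizes with /ɯ/ ([+back]) → [o]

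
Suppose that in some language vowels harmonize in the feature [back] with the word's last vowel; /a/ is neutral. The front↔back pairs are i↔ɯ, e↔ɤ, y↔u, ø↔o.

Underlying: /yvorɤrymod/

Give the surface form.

/y/ harmonizes with /o/ ([+back]) → [u]
/y/ harmonizes with /o/ ([+back]) → [u]

[uvorɤrumod]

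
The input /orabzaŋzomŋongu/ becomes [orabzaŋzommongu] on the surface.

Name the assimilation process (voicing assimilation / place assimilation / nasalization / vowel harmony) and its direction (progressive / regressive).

place assimilation, progressive

/ŋ/→[m].
Each target copies a feature from the preceding segment, so the direction is progressive.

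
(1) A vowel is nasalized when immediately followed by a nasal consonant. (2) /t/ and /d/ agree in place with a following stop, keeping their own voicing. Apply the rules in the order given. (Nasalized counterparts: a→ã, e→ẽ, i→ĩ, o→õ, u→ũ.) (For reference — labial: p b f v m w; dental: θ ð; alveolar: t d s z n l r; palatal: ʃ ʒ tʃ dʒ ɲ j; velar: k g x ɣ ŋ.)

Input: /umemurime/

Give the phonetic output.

Rule 1: /u/ before nasal /m/ → [ũ]
Rule 1: /e/ before nasal /m/ → [ẽ]
Rule 1: /i/ before nasal /m/ → [ĩ]
After rule 1: ũmẽmurĩme
Rule 2: no segment meets the rule's conditions; no change.

[ũmẽmurĩme]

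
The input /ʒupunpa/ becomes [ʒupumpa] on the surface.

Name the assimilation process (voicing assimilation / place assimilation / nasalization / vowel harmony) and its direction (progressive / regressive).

place assimilation, regressive

/n/→[m].
Each target copies a feature from the following segment, so the direction is regressive.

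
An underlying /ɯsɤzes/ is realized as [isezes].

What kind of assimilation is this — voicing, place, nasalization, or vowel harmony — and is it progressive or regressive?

/ɯ/→[i] /ɤ/→[e].
Vowels agree with the last vowel, so the harmony is regressive.

vowel harmony, regressive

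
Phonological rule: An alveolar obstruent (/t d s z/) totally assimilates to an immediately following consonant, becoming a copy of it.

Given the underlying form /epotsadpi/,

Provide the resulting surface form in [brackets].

/t/ before /s/ → [s] (total assimilation)
/d/ before /p/ → [p] (total assimilation)

[epossappi]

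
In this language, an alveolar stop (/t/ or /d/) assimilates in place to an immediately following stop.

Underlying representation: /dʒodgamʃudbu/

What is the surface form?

/d/ before /g/ (velar) → [g]
/d/ before /b/ (labial) → [b]

[dʒoggamʃubbu]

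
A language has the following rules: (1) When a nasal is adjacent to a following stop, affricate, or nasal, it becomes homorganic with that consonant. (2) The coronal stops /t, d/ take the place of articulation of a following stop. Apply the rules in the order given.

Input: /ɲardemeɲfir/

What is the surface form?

[ɲardemeɲfir]

Rule 1: no segment meets the rule's conditions; no change.
After rule 1: ɲardemeɲfir
Rule 2: no segment meets the rule's conditions; no change.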